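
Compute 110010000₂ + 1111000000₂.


Align and add column by column (LSB to MSB, carry propagating):
  00110010000
+ 01111000000
  -----------
  col 0: 0 + 0 + 0 (carry in) = 0 → bit 0, carry out 0
  col 1: 0 + 0 + 0 (carry in) = 0 → bit 0, carry out 0
  col 2: 0 + 0 + 0 (carry in) = 0 → bit 0, carry out 0
  col 3: 0 + 0 + 0 (carry in) = 0 → bit 0, carry out 0
  col 4: 1 + 0 + 0 (carry in) = 1 → bit 1, carry out 0
  col 5: 0 + 0 + 0 (carry in) = 0 → bit 0, carry out 0
  col 6: 0 + 1 + 0 (carry in) = 1 → bit 1, carry out 0
  col 7: 1 + 1 + 0 (carry in) = 2 → bit 0, carry out 1
  col 8: 1 + 1 + 1 (carry in) = 3 → bit 1, carry out 1
  col 9: 0 + 1 + 1 (carry in) = 2 → bit 0, carry out 1
  col 10: 0 + 0 + 1 (carry in) = 1 → bit 1, carry out 0
Reading bits MSB→LSB: 10101010000
Strip leading zeros: 10101010000
= 10101010000


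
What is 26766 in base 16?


Divide by 16 repeatedly:
26766 ÷ 16 = 1672 remainder 14 (E)
1672 ÷ 16 = 104 remainder 8 (8)
104 ÷ 16 = 6 remainder 8 (8)
6 ÷ 16 = 0 remainder 6 (6)
Reading remainders bottom-up:
= 0x688E


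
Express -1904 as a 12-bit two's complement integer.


Original: 011101110000
Step 1 - Invert all bits: 100010001111
Step 2 - Add 1: 100010001111 + 1
= 100010010000 (represents -1904)


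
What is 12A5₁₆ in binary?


Each hex digit → 4 binary bits:
  1 = 0001
  2 = 0010
  A = 1010
  5 = 0101
Concatenate: 0001 0010 1010 0101
= 0001001010100101


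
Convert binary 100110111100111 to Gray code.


Binary: 100110111100111
Gray code: G = B XOR (B >> 1)
B >> 1 = 010011011110011
100110111100111 XOR 010011011110011:
  1 XOR 0 = 1
  0 XOR 1 = 1
  0 XOR 0 = 0
  1 XOR 0 = 1
  1 XOR 1 = 0
  0 XOR 1 = 1
  1 XOR 0 = 1
  1 XOR 1 = 0
  1 XOR 1 = 0
  1 XOR 1 = 0
  0 XOR 1 = 1
  0 XOR 0 = 0
  1 XOR 0 = 1
  1 XOR 1 = 0
  1 XOR 1 = 0
= 110101100010100


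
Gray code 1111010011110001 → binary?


Gray code: 1111010011110001
MSB stays the same: 1
Each subsequent bit = prev_binary XOR current_gray:
  B[1] = 1 XOR 1 = 0
  B[2] = 0 XOR 1 = 1
  B[3] = 1 XOR 1 = 0
  B[4] = 0 XOR 0 = 0
  B[5] = 0 XOR 1 = 1
  B[6] = 1 XOR 0 = 1
  B[7] = 1 XOR 0 = 1
  B[8] = 1 XOR 1 = 0
  B[9] = 0 XOR 1 = 1
  B[10] = 1 XOR 1 = 0
  B[11] = 0 XOR 1 = 1
  B[12] = 1 XOR 0 = 1
  B[13] = 1 XOR 0 = 1
  B[14] = 1 XOR 0 = 1
  B[15] = 1 XOR 1 = 0
= 1010011101011110 (42846 decimal)


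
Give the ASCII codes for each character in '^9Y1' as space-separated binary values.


String: '^9Y1'  (4 characters)
Per-character ASCII lookup:
  '^': special character: '^' = 94 → 1011110
  '9': digits start at 48: '9' = 48 + 9 = 57 → 111001
  'Y': uppercase starts at 65: 'Y' = 65 + 24 = 89 → 1011001
  '1': digits start at 48: '1' = 48 + 1 = 49 → 110001
= 1011110 111001 1011001 110001


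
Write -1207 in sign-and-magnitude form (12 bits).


Sign bit: 1 (negative)
Magnitude: 1207 = 10010110111
= 110010110111


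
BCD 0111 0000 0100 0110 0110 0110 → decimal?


Each 4-bit group → digit:
  0111 → 7
  0000 → 0
  0100 → 4
  0110 → 6
  0110 → 6
  0110 → 6
= 704666


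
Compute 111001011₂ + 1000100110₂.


Align and add column by column (LSB to MSB, carry propagating):
  00111001011
+ 01000100110
  -----------
  col 0: 1 + 0 + 0 (carry in) = 1 → bit 1, carry out 0
  col 1: 1 + 1 + 0 (carry in) = 2 → bit 0, carry out 1
  col 2: 0 + 1 + 1 (carry in) = 2 → bit 0, carry out 1
  col 3: 1 + 0 + 1 (carry in) = 2 → bit 0, carry out 1
  col 4: 0 + 0 + 1 (carry in) = 1 → bit 1, carry out 0
  col 5: 0 + 1 + 0 (carry in) = 1 → bit 1, carry out 0
  col 6: 1 + 0 + 0 (carry in) = 1 → bit 1, carry out 0
  col 7: 1 + 0 + 0 (carry in) = 1 → bit 1, carry out 0
  col 8: 1 + 0 + 0 (carry in) = 1 → bit 1, carry out 0
  col 9: 0 + 1 + 0 (carry in) = 1 → bit 1, carry out 0
  col 10: 0 + 0 + 0 (carry in) = 0 → bit 0, carry out 0
Reading bits MSB→LSB: 01111110001
Strip leading zeros: 1111110001
= 1111110001


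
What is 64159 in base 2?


Divide by 2 repeatedly:
64159 ÷ 2 = 32079 remainder 1
32079 ÷ 2 = 16039 remainder 1
16039 ÷ 2 = 8019 remainder 1
8019 ÷ 2 = 4009 remainder 1
4009 ÷ 2 = 2004 remainder 1
2004 ÷ 2 = 1002 remainder 0
1002 ÷ 2 = 501 remainder 0
501 ÷ 2 = 250 remainder 1
250 ÷ 2 = 125 remainder 0
125 ÷ 2 = 62 remainder 1
62 ÷ 2 = 31 remainder 0
31 ÷ 2 = 15 remainder 1
15 ÷ 2 = 7 remainder 1
7 ÷ 2 = 3 remainder 1
3 ÷ 2 = 1 remainder 1
1 ÷ 2 = 0 remainder 1
Reading remainders bottom-up:
= 1111101010011111


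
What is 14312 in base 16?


Divide by 16 repeatedly:
14312 ÷ 16 = 894 remainder 8 (8)
894 ÷ 16 = 55 remainder 14 (E)
55 ÷ 16 = 3 remainder 7 (7)
3 ÷ 16 = 0 remainder 3 (3)
Reading remainders bottom-up:
= 0x37E8


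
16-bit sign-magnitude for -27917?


Sign bit: 1 (negative)
Magnitude: 27917 = 110110100001101
= 1110110100001101


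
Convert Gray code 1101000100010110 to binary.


Gray code: 1101000100010110
MSB stays the same: 1
Each subsequent bit = prev_binary XOR current_gray:
  B[1] = 1 XOR 1 = 0
  B[2] = 0 XOR 0 = 0
  B[3] = 0 XOR 1 = 1
  B[4] = 1 XOR 0 = 1
  B[5] = 1 XOR 0 = 1
  B[6] = 1 XOR 0 = 1
  B[7] = 1 XOR 1 = 0
  B[8] = 0 XOR 0 = 0
  B[9] = 0 XOR 0 = 0
  B[10] = 0 XOR 0 = 0
  B[11] = 0 XOR 1 = 1
  B[12] = 1 XOR 0 = 1
  B[13] = 1 XOR 1 = 0
  B[14] = 0 XOR 1 = 1
  B[15] = 1 XOR 0 = 1
= 1001111000011011 (40475 decimal)


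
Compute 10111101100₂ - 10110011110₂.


Align and subtract column by column (LSB to MSB, borrowing when needed):
  10111101100
- 10110011110
  -----------
  col 0: (0 - 0 borrow-in) - 0 → 0 - 0 = 0, borrow out 0
  col 1: (0 - 0 borrow-in) - 1 → borrow from next column: (0+2) - 1 = 1, borrow out 1
  col 2: (1 - 1 borrow-in) - 1 → borrow from next column: (0+2) - 1 = 1, borrow out 1
  col 3: (1 - 1 borrow-in) - 1 → borrow from next column: (0+2) - 1 = 1, borrow out 1
  col 4: (0 - 1 borrow-in) - 1 → borrow from next column: (-1+2) - 1 = 0, borrow out 1
  col 5: (1 - 1 borrow-in) - 0 → 0 - 0 = 0, borrow out 0
  col 6: (1 - 0 borrow-in) - 0 → 1 - 0 = 1, borrow out 0
  col 7: (1 - 0 borrow-in) - 1 → 1 - 1 = 0, borrow out 0
  col 8: (1 - 0 borrow-in) - 1 → 1 - 1 = 0, borrow out 0
  col 9: (0 - 0 borrow-in) - 0 → 0 - 0 = 0, borrow out 0
  col 10: (1 - 0 borrow-in) - 1 → 1 - 1 = 0, borrow out 0
Reading bits MSB→LSB: 00001001110
Strip leading zeros: 1001110
= 1001110


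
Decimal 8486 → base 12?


Divide by 12 repeatedly:
8486 ÷ 12 = 707 remainder 2
707 ÷ 12 = 58 remainder 11
58 ÷ 12 = 4 remainder 10
4 ÷ 12 = 0 remainder 4
Reading remainders bottom-up:
= 4AB2


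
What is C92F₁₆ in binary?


Each hex digit → 4 binary bits:
  C = 1100
  9 = 1001
  2 = 0010
  F = 1111
Concatenate: 1100 1001 0010 1111
= 1100100100101111


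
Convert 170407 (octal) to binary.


Each octal digit → 3 binary bits:
  1 = 001
  7 = 111
  0 = 000
  4 = 100
  0 = 000
  7 = 111
Concatenate: 001 111 000 100 000 111
= 001111000100000111


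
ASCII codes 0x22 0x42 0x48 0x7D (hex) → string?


Codes (hex): 0x22 0x42 0x48 0x7D
Per-code ASCII lookup:
  0x22 = 34  (special character) → '"'
  0x42 = 66  (range 65-90: uppercase, 66 - 65 = 1) → 'B'
  0x48 = 72  (range 65-90: uppercase, 72 - 65 = 7) → 'H'
  0x7D = 125  (special character) → '}'
= '"BH}'


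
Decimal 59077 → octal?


Divide by 8 repeatedly:
59077 ÷ 8 = 7384 remainder 5
7384 ÷ 8 = 923 remainder 0
923 ÷ 8 = 115 remainder 3
115 ÷ 8 = 14 remainder 3
14 ÷ 8 = 1 remainder 6
1 ÷ 8 = 0 remainder 1
Reading remainders bottom-up:
= 0o163305


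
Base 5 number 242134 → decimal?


Positional values (base 5):
  4 × 5^0 = 4 × 1 = 4
  3 × 5^1 = 3 × 5 = 15
  1 × 5^2 = 1 × 25 = 25
  2 × 5^3 = 2 × 125 = 250
  4 × 5^4 = 4 × 625 = 2500
  2 × 5^5 = 2 × 3125 = 6250
Sum = 4 + 15 + 25 + 250 + 2500 + 6250
= 9044


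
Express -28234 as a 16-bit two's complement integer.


Original: 0110111001001010
Step 1 - Invert all bits: 1001000110110101
Step 2 - Add 1: 1001000110110101 + 1
= 1001000110110110 (represents -28234)


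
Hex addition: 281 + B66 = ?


Align and add column by column (LSB to MSB, each column mod 16 with carry):
  0281
+ 0B66
  ----
  col 0: 1(1) + 6(6) + 0 (carry in) = 7 → 7(7), carry out 0
  col 1: 8(8) + 6(6) + 0 (carry in) = 14 → E(14), carry out 0
  col 2: 2(2) + B(11) + 0 (carry in) = 13 → D(13), carry out 0
  col 3: 0(0) + 0(0) + 0 (carry in) = 0 → 0(0), carry out 0
Reading digits MSB→LSB: 0DE7
Strip leading zeros: DE7
= 0xDE7


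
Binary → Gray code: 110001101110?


Binary: 110001101110
Gray code: G = B XOR (B >> 1)
B >> 1 = 011000110111
110001101110 XOR 011000110111:
  1 XOR 0 = 1
  1 XOR 1 = 0
  0 XOR 1 = 1
  0 XOR 0 = 0
  0 XOR 0 = 0
  1 XOR 0 = 1
  1 XOR 1 = 0
  0 XOR 1 = 1
  1 XOR 0 = 1
  1 XOR 1 = 0
  1 XOR 1 = 0
  0 XOR 1 = 1
= 101001011001


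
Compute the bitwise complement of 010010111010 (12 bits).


Original: 010010111010
Invert all bits:
  bit 0: 0 → 1
  bit 1: 1 → 0
  bit 2: 0 → 1
  bit 3: 0 → 1
  bit 4: 1 → 0
  bit 5: 0 → 1
  bit 6: 1 → 0
  bit 7: 1 → 0
  bit 8: 1 → 0
  bit 9: 0 → 1
  bit 10: 1 → 0
  bit 11: 0 → 1
= 101101000101


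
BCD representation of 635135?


Each digit → 4-bit binary:
  6 → 0110
  3 → 0011
  5 → 0101
  1 → 0001
  3 → 0011
  5 → 0101
= 0110 0011 0101 0001 0011 0101


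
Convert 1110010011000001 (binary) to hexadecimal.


Group into 4-bit nibbles: 1110010011000001
  1110 = E
  0100 = 4
  1100 = C
  0001 = 1
= 0xE4C1


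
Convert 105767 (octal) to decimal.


Positional values:
Position 0: 7 × 8^0 = 7
Position 1: 6 × 8^1 = 48
Position 2: 7 × 8^2 = 448
Position 3: 5 × 8^3 = 2560
Position 4: 0 × 8^4 = 0
Position 5: 1 × 8^5 = 32768
Sum = 7 + 48 + 448 + 2560 + 0 + 32768
= 35831


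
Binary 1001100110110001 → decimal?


Positional values:
Bit 0: 1 × 2^0 = 1
Bit 4: 1 × 2^4 = 16
Bit 5: 1 × 2^5 = 32
Bit 7: 1 × 2^7 = 128
Bit 8: 1 × 2^8 = 256
Bit 11: 1 × 2^11 = 2048
Bit 12: 1 × 2^12 = 4096
Bit 15: 1 × 2^15 = 32768
Sum = 1 + 16 + 32 + 128 + 256 + 2048 + 4096 + 32768
= 39345


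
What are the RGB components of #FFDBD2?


Hex: #FFDBD2
R = FF₁₆ = 255
G = DB₁₆ = 219
B = D2₁₆ = 210
= RGB(255, 219, 210)


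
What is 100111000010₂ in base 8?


Group into 3-bit groups: 100111000010
  100 = 4
  111 = 7
  000 = 0
  010 = 2
= 0o4702


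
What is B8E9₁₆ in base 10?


Positional values:
Position 0: 9 × 16^0 = 9 × 1 = 9
Position 1: E × 16^1 = 14 × 16 = 224
Position 2: 8 × 16^2 = 8 × 256 = 2048
Position 3: B × 16^3 = 11 × 4096 = 45056
Sum = 9 + 224 + 2048 + 45056
= 47337


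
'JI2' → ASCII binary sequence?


String: 'JI2'  (3 characters)
Per-character ASCII lookup:
  'J': uppercase starts at 65: 'J' = 65 + 9 = 74 → 1001010
  'I': uppercase starts at 65: 'I' = 65 + 8 = 73 → 1001001
  '2': digits start at 48: '2' = 48 + 2 = 50 → 110010
= 1001010 1001001 110010


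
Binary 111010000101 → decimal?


Positional values:
Bit 0: 1 × 2^0 = 1
Bit 2: 1 × 2^2 = 4
Bit 7: 1 × 2^7 = 128
Bit 9: 1 × 2^9 = 512
Bit 10: 1 × 2^10 = 1024
Bit 11: 1 × 2^11 = 2048
Sum = 1 + 4 + 128 + 512 + 1024 + 2048
= 3717


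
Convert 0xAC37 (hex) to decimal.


Positional values:
Position 0: 7 × 16^0 = 7 × 1 = 7
Position 1: 3 × 16^1 = 3 × 16 = 48
Position 2: C × 16^2 = 12 × 256 = 3072
Position 3: A × 16^3 = 10 × 4096 = 40960
Sum = 7 + 48 + 3072 + 40960
= 44087


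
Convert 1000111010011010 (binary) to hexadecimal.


Group into 4-bit nibbles: 1000111010011010
  1000 = 8
  1110 = E
  1001 = 9
  1010 = A
= 0x8E9A


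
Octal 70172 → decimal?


Positional values:
Position 0: 2 × 8^0 = 2
Position 1: 7 × 8^1 = 56
Position 2: 1 × 8^2 = 64
Position 3: 0 × 8^3 = 0
Position 4: 7 × 8^4 = 28672
Sum = 2 + 56 + 64 + 0 + 28672
= 28794


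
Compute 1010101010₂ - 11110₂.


Align and subtract column by column (LSB to MSB, borrowing when needed):
  1010101010
- 0000011110
  ----------
  col 0: (0 - 0 borrow-in) - 0 → 0 - 0 = 0, borrow out 0
  col 1: (1 - 0 borrow-in) - 1 → 1 - 1 = 0, borrow out 0
  col 2: (0 - 0 borrow-in) - 1 → borrow from next column: (0+2) - 1 = 1, borrow out 1
  col 3: (1 - 1 borrow-in) - 1 → borrow from next column: (0+2) - 1 = 1, borrow out 1
  col 4: (0 - 1 borrow-in) - 1 → borrow from next column: (-1+2) - 1 = 0, borrow out 1
  col 5: (1 - 1 borrow-in) - 0 → 0 - 0 = 0, borrow out 0
  col 6: (0 - 0 borrow-in) - 0 → 0 - 0 = 0, borrow out 0
  col 7: (1 - 0 borrow-in) - 0 → 1 - 0 = 1, borrow out 0
  col 8: (0 - 0 borrow-in) - 0 → 0 - 0 = 0, borrow out 0
  col 9: (1 - 0 borrow-in) - 0 → 1 - 0 = 1, borrow out 0
Reading bits MSB→LSB: 1010001100
Strip leading zeros: 1010001100
= 1010001100


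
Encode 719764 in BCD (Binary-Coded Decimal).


Each digit → 4-bit binary:
  7 → 0111
  1 → 0001
  9 → 1001
  7 → 0111
  6 → 0110
  4 → 0100
= 0111 0001 1001 0111 0110 0100


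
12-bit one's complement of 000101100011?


Original: 000101100011
Invert all bits:
  bit 0: 0 → 1
  bit 1: 0 → 1
  bit 2: 0 → 1
  bit 3: 1 → 0
  bit 4: 0 → 1
  bit 5: 1 → 0
  bit 6: 1 → 0
  bit 7: 0 → 1
  bit 8: 0 → 1
  bit 9: 0 → 1
  bit 10: 1 → 0
  bit 11: 1 → 0
= 111010011100


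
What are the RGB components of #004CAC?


Hex: #004CAC
R = 00₁₆ = 0
G = 4C₁₆ = 76
B = AC₁₆ = 172
= RGB(0, 76, 172)


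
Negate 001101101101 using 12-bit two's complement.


Original: 001101101101
Step 1 - Invert all bits: 110010010010
Step 2 - Add 1: 110010010010 + 1
= 110010010011 (represents -877)


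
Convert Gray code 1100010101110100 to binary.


Gray code: 1100010101110100
MSB stays the same: 1
Each subsequent bit = prev_binary XOR current_gray:
  B[1] = 1 XOR 1 = 0
  B[2] = 0 XOR 0 = 0
  B[3] = 0 XOR 0 = 0
  B[4] = 0 XOR 0 = 0
  B[5] = 0 XOR 1 = 1
  B[6] = 1 XOR 0 = 1
  B[7] = 1 XOR 1 = 0
  B[8] = 0 XOR 0 = 0
  B[9] = 0 XOR 1 = 1
  B[10] = 1 XOR 1 = 0
  B[11] = 0 XOR 1 = 1
  B[12] = 1 XOR 0 = 1
  B[13] = 1 XOR 1 = 0
  B[14] = 0 XOR 0 = 0
  B[15] = 0 XOR 0 = 0
= 1000011001011000 (34392 decimal)


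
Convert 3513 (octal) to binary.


Each octal digit → 3 binary bits:
  3 = 011
  5 = 101
  1 = 001
  3 = 011
Concatenate: 011 101 001 011
= 011101001011


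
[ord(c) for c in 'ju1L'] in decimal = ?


String: 'ju1L'  (4 characters)
Per-character ASCII lookup:
  'j': lowercase starts at 97: 'j' = 97 + 9 = 106
  'u': lowercase starts at 97: 'u' = 97 + 20 = 117
  '1': digits start at 48: '1' = 48 + 1 = 49
  'L': uppercase starts at 65: 'L' = 65 + 11 = 76
= 106 117 49 76


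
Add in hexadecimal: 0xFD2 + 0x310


Align and add column by column (LSB to MSB, each column mod 16 with carry):
  0FD2
+ 0310
  ----
  col 0: 2(2) + 0(0) + 0 (carry in) = 2 → 2(2), carry out 0
  col 1: D(13) + 1(1) + 0 (carry in) = 14 → E(14), carry out 0
  col 2: F(15) + 3(3) + 0 (carry in) = 18 → 2(2), carry out 1
  col 3: 0(0) + 0(0) + 1 (carry in) = 1 → 1(1), carry out 0
Reading digits MSB→LSB: 12E2
Strip leading zeros: 12E2
= 0x12E2


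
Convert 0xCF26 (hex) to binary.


Each hex digit → 4 binary bits:
  C = 1100
  F = 1111
  2 = 0010
  6 = 0110
Concatenate: 1100 1111 0010 0110
= 1100111100100110


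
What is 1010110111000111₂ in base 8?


Group into 3-bit groups: 001010110111000111
  001 = 1
  010 = 2
  110 = 6
  111 = 7
  000 = 0
  111 = 7
= 0o126707


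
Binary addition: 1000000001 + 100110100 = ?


Align and add column by column (LSB to MSB, carry propagating):
  01000000001
+ 00100110100
  -----------
  col 0: 1 + 0 + 0 (carry in) = 1 → bit 1, carry out 0
  col 1: 0 + 0 + 0 (carry in) = 0 → bit 0, carry out 0
  col 2: 0 + 1 + 0 (carry in) = 1 → bit 1, carry out 0
  col 3: 0 + 0 + 0 (carry in) = 0 → bit 0, carry out 0
  col 4: 0 + 1 + 0 (carry in) = 1 → bit 1, carry out 0
  col 5: 0 + 1 + 0 (carry in) = 1 → bit 1, carry out 0
  col 6: 0 + 0 + 0 (carry in) = 0 → bit 0, carry out 0
  col 7: 0 + 0 + 0 (carry in) = 0 → bit 0, carry out 0
  col 8: 0 + 1 + 0 (carry in) = 1 → bit 1, carry out 0
  col 9: 1 + 0 + 0 (carry in) = 1 → bit 1, carry out 0
  col 10: 0 + 0 + 0 (carry in) = 0 → bit 0, carry out 0
Reading bits MSB→LSB: 01100110101
Strip leading zeros: 1100110101
= 1100110101


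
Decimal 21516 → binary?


Divide by 2 repeatedly:
21516 ÷ 2 = 10758 remainder 0
10758 ÷ 2 = 5379 remainder 0
5379 ÷ 2 = 2689 remainder 1
2689 ÷ 2 = 1344 remainder 1
1344 ÷ 2 = 672 remainder 0
672 ÷ 2 = 336 remainder 0
336 ÷ 2 = 168 remainder 0
168 ÷ 2 = 84 remainder 0
84 ÷ 2 = 42 remainder 0
42 ÷ 2 = 21 remainder 0
21 ÷ 2 = 10 remainder 1
10 ÷ 2 = 5 remainder 0
5 ÷ 2 = 2 remainder 1
2 ÷ 2 = 1 remainder 0
1 ÷ 2 = 0 remainder 1
Reading remainders bottom-up:
= 101010000001100


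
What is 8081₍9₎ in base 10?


Positional values (base 9):
  1 × 9^0 = 1 × 1 = 1
  8 × 9^1 = 8 × 9 = 72
  0 × 9^2 = 0 × 81 = 0
  8 × 9^3 = 8 × 729 = 5832
Sum = 1 + 72 + 0 + 5832
= 5905


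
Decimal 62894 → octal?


Divide by 8 repeatedly:
62894 ÷ 8 = 7861 remainder 6
7861 ÷ 8 = 982 remainder 5
982 ÷ 8 = 122 remainder 6
122 ÷ 8 = 15 remainder 2
15 ÷ 8 = 1 remainder 7
1 ÷ 8 = 0 remainder 1
Reading remainders bottom-up:
= 0o172656


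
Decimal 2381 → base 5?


Divide by 5 repeatedly:
2381 ÷ 5 = 476 remainder 1
476 ÷ 5 = 95 remainder 1
95 ÷ 5 = 19 remainder 0
19 ÷ 5 = 3 remainder 4
3 ÷ 5 = 0 remainder 3
Reading remainders bottom-up:
= 34011


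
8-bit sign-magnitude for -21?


Sign bit: 1 (negative)
Magnitude: 21 = 0010101
= 10010101


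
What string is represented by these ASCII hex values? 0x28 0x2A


Codes (hex): 0x28 0x2A
Per-code ASCII lookup:
  0x28 = 40  (special character) → '('
  0x2A = 42  (special character) → '*'
= '(*'


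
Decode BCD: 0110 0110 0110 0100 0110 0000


Each 4-bit group → digit:
  0110 → 6
  0110 → 6
  0110 → 6
  0100 → 4
  0110 → 6
  0000 → 0
= 666460


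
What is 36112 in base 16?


Divide by 16 repeatedly:
36112 ÷ 16 = 2257 remainder 0 (0)
2257 ÷ 16 = 141 remainder 1 (1)
141 ÷ 16 = 8 remainder 13 (D)
8 ÷ 16 = 0 remainder 8 (8)
Reading remainders bottom-up:
= 0x8D10


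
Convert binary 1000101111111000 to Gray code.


Binary: 1000101111111000
Gray code: G = B XOR (B >> 1)
B >> 1 = 0100010111111100
1000101111111000 XOR 0100010111111100:
  1 XOR 0 = 1
  0 XOR 1 = 1
  0 XOR 0 = 0
  0 XOR 0 = 0
  1 XOR 0 = 1
  0 XOR 1 = 1
  1 XOR 0 = 1
  1 XOR 1 = 0
  1 XOR 1 = 0
  1 XOR 1 = 0
  1 XOR 1 = 0
  1 XOR 1 = 0
  1 XOR 1 = 0
  0 XOR 1 = 1
  0 XOR 0 = 0
  0 XOR 0 = 0
= 1100111000000100


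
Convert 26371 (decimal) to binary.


Divide by 2 repeatedly:
26371 ÷ 2 = 13185 remainder 1
13185 ÷ 2 = 6592 remainder 1
6592 ÷ 2 = 3296 remainder 0
3296 ÷ 2 = 1648 remainder 0
1648 ÷ 2 = 824 remainder 0
824 ÷ 2 = 412 remainder 0
412 ÷ 2 = 206 remainder 0
206 ÷ 2 = 103 remainder 0
103 ÷ 2 = 51 remainder 1
51 ÷ 2 = 25 remainder 1
25 ÷ 2 = 12 remainder 1
12 ÷ 2 = 6 remainder 0
6 ÷ 2 = 3 remainder 0
3 ÷ 2 = 1 remainder 1
1 ÷ 2 = 0 remainder 1
Reading remainders bottom-up:
= 110011100000011


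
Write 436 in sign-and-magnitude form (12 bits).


Sign bit: 0 (positive)
Magnitude: 436 = 00110110100
= 000110110100


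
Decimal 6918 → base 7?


Divide by 7 repeatedly:
6918 ÷ 7 = 988 remainder 2
988 ÷ 7 = 141 remainder 1
141 ÷ 7 = 20 remainder 1
20 ÷ 7 = 2 remainder 6
2 ÷ 7 = 0 remainder 2
Reading remainders bottom-up:
= 26112


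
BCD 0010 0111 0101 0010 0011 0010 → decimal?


Each 4-bit group → digit:
  0010 → 2
  0111 → 7
  0101 → 5
  0010 → 2
  0011 → 3
  0010 → 2
= 275232


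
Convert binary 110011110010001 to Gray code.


Binary: 110011110010001
Gray code: G = B XOR (B >> 1)
B >> 1 = 011001111001000
110011110010001 XOR 011001111001000:
  1 XOR 0 = 1
  1 XOR 1 = 0
  0 XOR 1 = 1
  0 XOR 0 = 0
  1 XOR 0 = 1
  1 XOR 1 = 0
  1 XOR 1 = 0
  1 XOR 1 = 0
  0 XOR 1 = 1
  0 XOR 0 = 0
  1 XOR 0 = 1
  0 XOR 1 = 1
  0 XOR 0 = 0
  0 XOR 0 = 0
  1 XOR 0 = 1
= 101010001011001


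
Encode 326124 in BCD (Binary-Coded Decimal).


Each digit → 4-bit binary:
  3 → 0011
  2 → 0010
  6 → 0110
  1 → 0001
  2 → 0010
  4 → 0100
= 0011 0010 0110 0001 0010 0100


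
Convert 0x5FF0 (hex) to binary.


Each hex digit → 4 binary bits:
  5 = 0101
  F = 1111
  F = 1111
  0 = 0000
Concatenate: 0101 1111 1111 0000
= 0101111111110000


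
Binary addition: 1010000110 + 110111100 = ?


Align and add column by column (LSB to MSB, carry propagating):
  01010000110
+ 00110111100
  -----------
  col 0: 0 + 0 + 0 (carry in) = 0 → bit 0, carry out 0
  col 1: 1 + 0 + 0 (carry in) = 1 → bit 1, carry out 0
  col 2: 1 + 1 + 0 (carry in) = 2 → bit 0, carry out 1
  col 3: 0 + 1 + 1 (carry in) = 2 → bit 0, carry out 1
  col 4: 0 + 1 + 1 (carry in) = 2 → bit 0, carry out 1
  col 5: 0 + 1 + 1 (carry in) = 2 → bit 0, carry out 1
  col 6: 0 + 0 + 1 (carry in) = 1 → bit 1, carry out 0
  col 7: 1 + 1 + 0 (carry in) = 2 → bit 0, carry out 1
  col 8: 0 + 1 + 1 (carry in) = 2 → bit 0, carry out 1
  col 9: 1 + 0 + 1 (carry in) = 2 → bit 0, carry out 1
  col 10: 0 + 0 + 1 (carry in) = 1 → bit 1, carry out 0
Reading bits MSB→LSB: 10001000010
Strip leading zeros: 10001000010
= 10001000010


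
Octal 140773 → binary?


Each octal digit → 3 binary bits:
  1 = 001
  4 = 100
  0 = 000
  7 = 111
  7 = 111
  3 = 011
Concatenate: 001 100 000 111 111 011
= 001100000111111011


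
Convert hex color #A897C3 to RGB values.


Hex: #A897C3
R = A8₁₆ = 168
G = 97₁₆ = 151
B = C3₁₆ = 195
= RGB(168, 151, 195)


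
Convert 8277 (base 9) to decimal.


Positional values (base 9):
  7 × 9^0 = 7 × 1 = 7
  7 × 9^1 = 7 × 9 = 63
  2 × 9^2 = 2 × 81 = 162
  8 × 9^3 = 8 × 729 = 5832
Sum = 7 + 63 + 162 + 5832
= 6064


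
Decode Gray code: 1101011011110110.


Gray code: 1101011011110110
MSB stays the same: 1
Each subsequent bit = prev_binary XOR current_gray:
  B[1] = 1 XOR 1 = 0
  B[2] = 0 XOR 0 = 0
  B[3] = 0 XOR 1 = 1
  B[4] = 1 XOR 0 = 1
  B[5] = 1 XOR 1 = 0
  B[6] = 0 XOR 1 = 1
  B[7] = 1 XOR 0 = 1
  B[8] = 1 XOR 1 = 0
  B[9] = 0 XOR 1 = 1
  B[10] = 1 XOR 1 = 0
  B[11] = 0 XOR 1 = 1
  B[12] = 1 XOR 0 = 1
  B[13] = 1 XOR 1 = 0
  B[14] = 0 XOR 1 = 1
  B[15] = 1 XOR 0 = 1
= 1001101101011011 (39771 decimal)


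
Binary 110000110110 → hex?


Group into 4-bit nibbles: 110000110110
  1100 = C
  0011 = 3
  0110 = 6
= 0xC36


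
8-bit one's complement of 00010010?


Original: 00010010
Invert all bits:
  bit 0: 0 → 1
  bit 1: 0 → 1
  bit 2: 0 → 1
  bit 3: 1 → 0
  bit 4: 0 → 1
  bit 5: 0 → 1
  bit 6: 1 → 0
  bit 7: 0 → 1
= 11101101


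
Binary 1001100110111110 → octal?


Group into 3-bit groups: 001001100110111110
  001 = 1
  001 = 1
  100 = 4
  110 = 6
  111 = 7
  110 = 6
= 0o114676


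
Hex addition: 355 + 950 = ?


Align and add column by column (LSB to MSB, each column mod 16 with carry):
  0355
+ 0950
  ----
  col 0: 5(5) + 0(0) + 0 (carry in) = 5 → 5(5), carry out 0
  col 1: 5(5) + 5(5) + 0 (carry in) = 10 → A(10), carry out 0
  col 2: 3(3) + 9(9) + 0 (carry in) = 12 → C(12), carry out 0
  col 3: 0(0) + 0(0) + 0 (carry in) = 0 → 0(0), carry out 0
Reading digits MSB→LSB: 0CA5
Strip leading zeros: CA5
= 0xCA5


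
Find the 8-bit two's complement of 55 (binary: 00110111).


Original: 00110111
Step 1 - Invert all bits: 11001000
Step 2 - Add 1: 11001000 + 1
= 11001001 (represents -55)


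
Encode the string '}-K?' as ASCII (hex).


String: '}-K?'  (4 characters)
Per-character ASCII lookup:
  '}': special character: '}' = 125 → 0x7D
  '-': special character: '-' = 45 → 0x2D
  'K': uppercase starts at 65: 'K' = 65 + 10 = 75 → 0x4B
  '?': special character: '?' = 63 → 0x3F
= 0x7D 0x2D 0x4B 0x3F


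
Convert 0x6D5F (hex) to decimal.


Positional values:
Position 0: F × 16^0 = 15 × 1 = 15
Position 1: 5 × 16^1 = 5 × 16 = 80
Position 2: D × 16^2 = 13 × 256 = 3328
Position 3: 6 × 16^3 = 6 × 4096 = 24576
Sum = 15 + 80 + 3328 + 24576
= 27999


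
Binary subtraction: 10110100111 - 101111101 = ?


Align and subtract column by column (LSB to MSB, borrowing when needed):
  10110100111
- 00101111101
  -----------
  col 0: (1 - 0 borrow-in) - 1 → 1 - 1 = 0, borrow out 0
  col 1: (1 - 0 borrow-in) - 0 → 1 - 0 = 1, borrow out 0
  col 2: (1 - 0 borrow-in) - 1 → 1 - 1 = 0, borrow out 0
  col 3: (0 - 0 borrow-in) - 1 → borrow from next column: (0+2) - 1 = 1, borrow out 1
  col 4: (0 - 1 borrow-in) - 1 → borrow from next column: (-1+2) - 1 = 0, borrow out 1
  col 5: (1 - 1 borrow-in) - 1 → borrow from next column: (0+2) - 1 = 1, borrow out 1
  col 6: (0 - 1 borrow-in) - 1 → borrow from next column: (-1+2) - 1 = 0, borrow out 1
  col 7: (1 - 1 borrow-in) - 0 → 0 - 0 = 0, borrow out 0
  col 8: (1 - 0 borrow-in) - 1 → 1 - 1 = 0, borrow out 0
  col 9: (0 - 0 borrow-in) - 0 → 0 - 0 = 0, borrow out 0
  col 10: (1 - 0 borrow-in) - 0 → 1 - 0 = 1, borrow out 0
Reading bits MSB→LSB: 10000101010
Strip leading zeros: 10000101010
= 10000101010


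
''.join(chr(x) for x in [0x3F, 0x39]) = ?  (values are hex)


Codes (hex): 0x3F 0x39
Per-code ASCII lookup:
  0x3F = 63  (special character) → '?'
  0x39 = 57  (range 48-57: digits, 57 - 48 = 9) → '9'
= '?9'


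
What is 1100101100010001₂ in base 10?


Positional values:
Bit 0: 1 × 2^0 = 1
Bit 4: 1 × 2^4 = 16
Bit 8: 1 × 2^8 = 256
Bit 9: 1 × 2^9 = 512
Bit 11: 1 × 2^11 = 2048
Bit 14: 1 × 2^14 = 16384
Bit 15: 1 × 2^15 = 32768
Sum = 1 + 16 + 256 + 512 + 2048 + 16384 + 32768
= 51985


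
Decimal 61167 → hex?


Divide by 16 repeatedly:
61167 ÷ 16 = 3822 remainder 15 (F)
3822 ÷ 16 = 238 remainder 14 (E)
238 ÷ 16 = 14 remainder 14 (E)
14 ÷ 16 = 0 remainder 14 (E)
Reading remainders bottom-up:
= 0xEEEF


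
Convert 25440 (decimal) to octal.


Divide by 8 repeatedly:
25440 ÷ 8 = 3180 remainder 0
3180 ÷ 8 = 397 remainder 4
397 ÷ 8 = 49 remainder 5
49 ÷ 8 = 6 remainder 1
6 ÷ 8 = 0 remainder 6
Reading remainders bottom-up:
= 0o61540


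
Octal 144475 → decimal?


Positional values:
Position 0: 5 × 8^0 = 5
Position 1: 7 × 8^1 = 56
Position 2: 4 × 8^2 = 256
Position 3: 4 × 8^3 = 2048
Position 4: 4 × 8^4 = 16384
Position 5: 1 × 8^5 = 32768
Sum = 5 + 56 + 256 + 2048 + 16384 + 32768
= 51517


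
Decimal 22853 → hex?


Divide by 16 repeatedly:
22853 ÷ 16 = 1428 remainder 5 (5)
1428 ÷ 16 = 89 remainder 4 (4)
89 ÷ 16 = 5 remainder 9 (9)
5 ÷ 16 = 0 remainder 5 (5)
Reading remainders bottom-up:
= 0x5945


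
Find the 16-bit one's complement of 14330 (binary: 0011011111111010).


Original: 0011011111111010
Invert all bits:
  bit 0: 0 → 1
  bit 1: 0 → 1
  bit 2: 1 → 0
  bit 3: 1 → 0
  bit 4: 0 → 1
  bit 5: 1 → 0
  bit 6: 1 → 0
  bit 7: 1 → 0
  bit 8: 1 → 0
  bit 9: 1 → 0
  bit 10: 1 → 0
  bit 11: 1 → 0
  bit 12: 1 → 0
  bit 13: 0 → 1
  bit 14: 1 → 0
  bit 15: 0 → 1
= 1100100000000101


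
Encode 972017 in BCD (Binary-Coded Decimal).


Each digit → 4-bit binary:
  9 → 1001
  7 → 0111
  2 → 0010
  0 → 0000
  1 → 0001
  7 → 0111
= 1001 0111 0010 0000 0001 0111


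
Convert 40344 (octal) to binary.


Each octal digit → 3 binary bits:
  4 = 100
  0 = 000
  3 = 011
  4 = 100
  4 = 100
Concatenate: 100 000 011 100 100
= 100000011100100


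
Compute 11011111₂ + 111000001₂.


Align and add column by column (LSB to MSB, carry propagating):
  0011011111
+ 0111000001
  ----------
  col 0: 1 + 1 + 0 (carry in) = 2 → bit 0, carry out 1
  col 1: 1 + 0 + 1 (carry in) = 2 → bit 0, carry out 1
  col 2: 1 + 0 + 1 (carry in) = 2 → bit 0, carry out 1
  col 3: 1 + 0 + 1 (carry in) = 2 → bit 0, carry out 1
  col 4: 1 + 0 + 1 (carry in) = 2 → bit 0, carry out 1
  col 5: 0 + 0 + 1 (carry in) = 1 → bit 1, carry out 0
  col 6: 1 + 1 + 0 (carry in) = 2 → bit 0, carry out 1
  col 7: 1 + 1 + 1 (carry in) = 3 → bit 1, carry out 1
  col 8: 0 + 1 + 1 (carry in) = 2 → bit 0, carry out 1
  col 9: 0 + 0 + 1 (carry in) = 1 → bit 1, carry out 0
Reading bits MSB→LSB: 1010100000
Strip leading zeros: 1010100000
= 1010100000


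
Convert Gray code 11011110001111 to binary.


Gray code: 11011110001111
MSB stays the same: 1
Each subsequent bit = prev_binary XOR current_gray:
  B[1] = 1 XOR 1 = 0
  B[2] = 0 XOR 0 = 0
  B[3] = 0 XOR 1 = 1
  B[4] = 1 XOR 1 = 0
  B[5] = 0 XOR 1 = 1
  B[6] = 1 XOR 1 = 0
  B[7] = 0 XOR 0 = 0
  B[8] = 0 XOR 0 = 0
  B[9] = 0 XOR 0 = 0
  B[10] = 0 XOR 1 = 1
  B[11] = 1 XOR 1 = 0
  B[12] = 0 XOR 1 = 1
  B[13] = 1 XOR 1 = 0
= 10010100001010 (9482 decimal)


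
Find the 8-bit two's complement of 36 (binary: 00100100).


Original: 00100100
Step 1 - Invert all bits: 11011011
Step 2 - Add 1: 11011011 + 1
= 11011100 (represents -36)


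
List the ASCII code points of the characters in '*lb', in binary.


String: '*lb'  (3 characters)
Per-character ASCII lookup:
  '*': special character: '*' = 42 → 101010
  'l': lowercase starts at 97: 'l' = 97 + 11 = 108 → 1101100
  'b': lowercase starts at 97: 'b' = 97 + 1 = 98 → 1100010
= 101010 1101100 1100010


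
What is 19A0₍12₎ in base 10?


Positional values (base 12):
  0 × 12^0 = 0 × 1 = 0
  A × 12^1 = 10 × 12 = 120
  9 × 12^2 = 9 × 144 = 1296
  1 × 12^3 = 1 × 1728 = 1728
Sum = 0 + 120 + 1296 + 1728
= 3144


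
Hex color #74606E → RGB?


Hex: #74606E
R = 74₁₆ = 116
G = 60₁₆ = 96
B = 6E₁₆ = 110
= RGB(116, 96, 110)


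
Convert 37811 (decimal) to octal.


Divide by 8 repeatedly:
37811 ÷ 8 = 4726 remainder 3
4726 ÷ 8 = 590 remainder 6
590 ÷ 8 = 73 remainder 6
73 ÷ 8 = 9 remainder 1
9 ÷ 8 = 1 remainder 1
1 ÷ 8 = 0 remainder 1
Reading remainders bottom-up:
= 0o111663


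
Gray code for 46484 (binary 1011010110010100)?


Binary: 1011010110010100
Gray code: G = B XOR (B >> 1)
B >> 1 = 0101101011001010
1011010110010100 XOR 0101101011001010:
  1 XOR 0 = 1
  0 XOR 1 = 1
  1 XOR 0 = 1
  1 XOR 1 = 0
  0 XOR 1 = 1
  1 XOR 0 = 1
  0 XOR 1 = 1
  1 XOR 0 = 1
  1 XOR 1 = 0
  0 XOR 1 = 1
  0 XOR 0 = 0
  1 XOR 0 = 1
  0 XOR 1 = 1
  1 XOR 0 = 1
  0 XOR 1 = 1
  0 XOR 0 = 0
= 1110111101011110


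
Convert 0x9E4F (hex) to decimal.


Positional values:
Position 0: F × 16^0 = 15 × 1 = 15
Position 1: 4 × 16^1 = 4 × 16 = 64
Position 2: E × 16^2 = 14 × 256 = 3584
Position 3: 9 × 16^3 = 9 × 4096 = 36864
Sum = 15 + 64 + 3584 + 36864
= 40527


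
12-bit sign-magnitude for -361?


Sign bit: 1 (negative)
Magnitude: 361 = 00101101001
= 100101101001


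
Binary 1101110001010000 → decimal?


Positional values:
Bit 4: 1 × 2^4 = 16
Bit 6: 1 × 2^6 = 64
Bit 10: 1 × 2^10 = 1024
Bit 11: 1 × 2^11 = 2048
Bit 12: 1 × 2^12 = 4096
Bit 14: 1 × 2^14 = 16384
Bit 15: 1 × 2^15 = 32768
Sum = 16 + 64 + 1024 + 2048 + 4096 + 16384 + 32768
= 56400


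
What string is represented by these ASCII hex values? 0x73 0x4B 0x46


Codes (hex): 0x73 0x4B 0x46
Per-code ASCII lookup:
  0x73 = 115  (range 97-122: lowercase, 115 - 97 = 18) → 's'
  0x4B = 75  (range 65-90: uppercase, 75 - 65 = 10) → 'K'
  0x46 = 70  (range 65-90: uppercase, 70 - 65 = 5) → 'F'
= 'sKF'


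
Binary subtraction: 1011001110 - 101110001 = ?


Align and subtract column by column (LSB to MSB, borrowing when needed):
  1011001110
- 0101110001
  ----------
  col 0: (0 - 0 borrow-in) - 1 → borrow from next column: (0+2) - 1 = 1, borrow out 1
  col 1: (1 - 1 borrow-in) - 0 → 0 - 0 = 0, borrow out 0
  col 2: (1 - 0 borrow-in) - 0 → 1 - 0 = 1, borrow out 0
  col 3: (1 - 0 borrow-in) - 0 → 1 - 0 = 1, borrow out 0
  col 4: (0 - 0 borrow-in) - 1 → borrow from next column: (0+2) - 1 = 1, borrow out 1
  col 5: (0 - 1 borrow-in) - 1 → borrow from next column: (-1+2) - 1 = 0, borrow out 1
  col 6: (1 - 1 borrow-in) - 1 → borrow from next column: (0+2) - 1 = 1, borrow out 1
  col 7: (1 - 1 borrow-in) - 0 → 0 - 0 = 0, borrow out 0
  col 8: (0 - 0 borrow-in) - 1 → borrow from next column: (0+2) - 1 = 1, borrow out 1
  col 9: (1 - 1 borrow-in) - 0 → 0 - 0 = 0, borrow out 0
Reading bits MSB→LSB: 0101011101
Strip leading zeros: 101011101
= 101011101


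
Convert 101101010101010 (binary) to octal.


Group into 3-bit groups: 101101010101010
  101 = 5
  101 = 5
  010 = 2
  101 = 5
  010 = 2
= 0o55252


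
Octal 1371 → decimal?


Positional values:
Position 0: 1 × 8^0 = 1
Position 1: 7 × 8^1 = 56
Position 2: 3 × 8^2 = 192
Position 3: 1 × 8^3 = 512
Sum = 1 + 56 + 192 + 512
= 761


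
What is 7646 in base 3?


Divide by 3 repeatedly:
7646 ÷ 3 = 2548 remainder 2
2548 ÷ 3 = 849 remainder 1
849 ÷ 3 = 283 remainder 0
283 ÷ 3 = 94 remainder 1
94 ÷ 3 = 31 remainder 1
31 ÷ 3 = 10 remainder 1
10 ÷ 3 = 3 remainder 1
3 ÷ 3 = 1 remainder 0
1 ÷ 3 = 0 remainder 1
Reading remainders bottom-up:
= 101111012


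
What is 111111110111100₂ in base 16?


Group into 4-bit nibbles: 0111111110111100
  0111 = 7
  1111 = F
  1011 = B
  1100 = C
= 0x7FBC


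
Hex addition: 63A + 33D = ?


Align and add column by column (LSB to MSB, each column mod 16 with carry):
  063A
+ 033D
  ----
  col 0: A(10) + D(13) + 0 (carry in) = 23 → 7(7), carry out 1
  col 1: 3(3) + 3(3) + 1 (carry in) = 7 → 7(7), carry out 0
  col 2: 6(6) + 3(3) + 0 (carry in) = 9 → 9(9), carry out 0
  col 3: 0(0) + 0(0) + 0 (carry in) = 0 → 0(0), carry out 0
Reading digits MSB→LSB: 0977
Strip leading zeros: 977
= 0x977


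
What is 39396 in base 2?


Divide by 2 repeatedly:
39396 ÷ 2 = 19698 remainder 0
19698 ÷ 2 = 9849 remainder 0
9849 ÷ 2 = 4924 remainder 1
4924 ÷ 2 = 2462 remainder 0
2462 ÷ 2 = 1231 remainder 0
1231 ÷ 2 = 615 remainder 1
615 ÷ 2 = 307 remainder 1
307 ÷ 2 = 153 remainder 1
153 ÷ 2 = 76 remainder 1
76 ÷ 2 = 38 remainder 0
38 ÷ 2 = 19 remainder 0
19 ÷ 2 = 9 remainder 1
9 ÷ 2 = 4 remainder 1
4 ÷ 2 = 2 remainder 0
2 ÷ 2 = 1 remainder 0
1 ÷ 2 = 0 remainder 1
Reading remainders bottom-up:
= 1001100111100100


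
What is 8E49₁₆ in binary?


Each hex digit → 4 binary bits:
  8 = 1000
  E = 1110
  4 = 0100
  9 = 1001
Concatenate: 1000 1110 0100 1001
= 1000111001001001


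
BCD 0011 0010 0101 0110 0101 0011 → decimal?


Each 4-bit group → digit:
  0011 → 3
  0010 → 2
  0101 → 5
  0110 → 6
  0101 → 5
  0011 → 3
= 325653


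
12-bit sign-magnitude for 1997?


Sign bit: 0 (positive)
Magnitude: 1997 = 11111001101
= 011111001101


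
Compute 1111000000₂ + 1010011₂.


Align and add column by column (LSB to MSB, carry propagating):
  01111000000
+ 00001010011
  -----------
  col 0: 0 + 1 + 0 (carry in) = 1 → bit 1, carry out 0
  col 1: 0 + 1 + 0 (carry in) = 1 → bit 1, carry out 0
  col 2: 0 + 0 + 0 (carry in) = 0 → bit 0, carry out 0
  col 3: 0 + 0 + 0 (carry in) = 0 → bit 0, carry out 0
  col 4: 0 + 1 + 0 (carry in) = 1 → bit 1, carry out 0
  col 5: 0 + 0 + 0 (carry in) = 0 → bit 0, carry out 0
  col 6: 1 + 1 + 0 (carry in) = 2 → bit 0, carry out 1
  col 7: 1 + 0 + 1 (carry in) = 2 → bit 0, carry out 1
  col 8: 1 + 0 + 1 (carry in) = 2 → bit 0, carry out 1
  col 9: 1 + 0 + 1 (carry in) = 2 → bit 0, carry out 1
  col 10: 0 + 0 + 1 (carry in) = 1 → bit 1, carry out 0
Reading bits MSB→LSB: 10000010011
Strip leading zeros: 10000010011
= 10000010011


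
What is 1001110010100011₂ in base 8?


Group into 3-bit groups: 001001110010100011
  001 = 1
  001 = 1
  110 = 6
  010 = 2
  100 = 4
  011 = 3
= 0o116243


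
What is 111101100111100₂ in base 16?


Group into 4-bit nibbles: 0111101100111100
  0111 = 7
  1011 = B
  0011 = 3
  1100 = C
= 0x7B3C


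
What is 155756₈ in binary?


Each octal digit → 3 binary bits:
  1 = 001
  5 = 101
  5 = 101
  7 = 111
  5 = 101
  6 = 110
Concatenate: 001 101 101 111 101 110
= 001101101111101110


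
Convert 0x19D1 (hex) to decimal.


Positional values:
Position 0: 1 × 16^0 = 1 × 1 = 1
Position 1: D × 16^1 = 13 × 16 = 208
Position 2: 9 × 16^2 = 9 × 256 = 2304
Position 3: 1 × 16^3 = 1 × 4096 = 4096
Sum = 1 + 208 + 2304 + 4096
= 6609


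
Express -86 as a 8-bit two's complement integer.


Original: 01010110
Step 1 - Invert all bits: 10101001
Step 2 - Add 1: 10101001 + 1
= 10101010 (represents -86)


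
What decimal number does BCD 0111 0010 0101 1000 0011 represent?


Each 4-bit group → digit:
  0111 → 7
  0010 → 2
  0101 → 5
  1000 → 8
  0011 → 3
= 72583


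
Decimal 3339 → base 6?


Divide by 6 repeatedly:
3339 ÷ 6 = 556 remainder 3
556 ÷ 6 = 92 remainder 4
92 ÷ 6 = 15 remainder 2
15 ÷ 6 = 2 remainder 3
2 ÷ 6 = 0 remainder 2
Reading remainders bottom-up:
= 23243


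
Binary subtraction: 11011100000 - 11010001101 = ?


Align and subtract column by column (LSB to MSB, borrowing when needed):
  11011100000
- 11010001101
  -----------
  col 0: (0 - 0 borrow-in) - 1 → borrow from next column: (0+2) - 1 = 1, borrow out 1
  col 1: (0 - 1 borrow-in) - 0 → borrow from next column: (-1+2) - 0 = 1, borrow out 1
  col 2: (0 - 1 borrow-in) - 1 → borrow from next column: (-1+2) - 1 = 0, borrow out 1
  col 3: (0 - 1 borrow-in) - 1 → borrow from next column: (-1+2) - 1 = 0, borrow out 1
  col 4: (0 - 1 borrow-in) - 0 → borrow from next column: (-1+2) - 0 = 1, borrow out 1
  col 5: (1 - 1 borrow-in) - 0 → 0 - 0 = 0, borrow out 0
  col 6: (1 - 0 borrow-in) - 0 → 1 - 0 = 1, borrow out 0
  col 7: (1 - 0 borrow-in) - 1 → 1 - 1 = 0, borrow out 0
  col 8: (0 - 0 borrow-in) - 0 → 0 - 0 = 0, borrow out 0
  col 9: (1 - 0 borrow-in) - 1 → 1 - 1 = 0, borrow out 0
  col 10: (1 - 0 borrow-in) - 1 → 1 - 1 = 0, borrow out 0
Reading bits MSB→LSB: 00001010011
Strip leading zeros: 1010011
= 1010011


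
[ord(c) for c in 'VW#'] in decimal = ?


String: 'VW#'  (3 characters)
Per-character ASCII lookup:
  'V': uppercase starts at 65: 'V' = 65 + 21 = 86
  'W': uppercase starts at 65: 'W' = 65 + 22 = 87
  '#': special character: '#' = 35
= 86 87 35


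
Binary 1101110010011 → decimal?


Positional values:
Bit 0: 1 × 2^0 = 1
Bit 1: 1 × 2^1 = 2
Bit 4: 1 × 2^4 = 16
Bit 7: 1 × 2^7 = 128
Bit 8: 1 × 2^8 = 256
Bit 9: 1 × 2^9 = 512
Bit 11: 1 × 2^11 = 2048
Bit 12: 1 × 2^12 = 4096
Sum = 1 + 2 + 16 + 128 + 256 + 512 + 2048 + 4096
= 7059


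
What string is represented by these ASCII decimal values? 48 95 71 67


Codes (decimal): 48 95 71 67
Per-code ASCII lookup:
  48  (range 48-57: digits, 48 - 48 = 0) → '0'
  95  (special character) → '_'
  71  (range 65-90: uppercase, 71 - 65 = 6) → 'G'
  67  (range 65-90: uppercase, 67 - 65 = 2) → 'C'
= '0_GC'


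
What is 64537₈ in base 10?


Positional values:
Position 0: 7 × 8^0 = 7
Position 1: 3 × 8^1 = 24
Position 2: 5 × 8^2 = 320
Position 3: 4 × 8^3 = 2048
Position 4: 6 × 8^4 = 24576
Sum = 7 + 24 + 320 + 2048 + 24576
= 26975


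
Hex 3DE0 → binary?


Each hex digit → 4 binary bits:
  3 = 0011
  D = 1101
  E = 1110
  0 = 0000
Concatenate: 0011 1101 1110 0000
= 0011110111100000


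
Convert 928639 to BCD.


Each digit → 4-bit binary:
  9 → 1001
  2 → 0010
  8 → 1000
  6 → 0110
  3 → 0011
  9 → 1001
= 1001 0010 1000 0110 0011 1001


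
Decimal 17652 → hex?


Divide by 16 repeatedly:
17652 ÷ 16 = 1103 remainder 4 (4)
1103 ÷ 16 = 68 remainder 15 (F)
68 ÷ 16 = 4 remainder 4 (4)
4 ÷ 16 = 0 remainder 4 (4)
Reading remainders bottom-up:
= 0x44F4


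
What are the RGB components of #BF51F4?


Hex: #BF51F4
R = BF₁₆ = 191
G = 51₁₆ = 81
B = F4₁₆ = 244
= RGB(191, 81, 244)


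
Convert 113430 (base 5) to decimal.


Positional values (base 5):
  0 × 5^0 = 0 × 1 = 0
  3 × 5^1 = 3 × 5 = 15
  4 × 5^2 = 4 × 25 = 100
  3 × 5^3 = 3 × 125 = 375
  1 × 5^4 = 1 × 625 = 625
  1 × 5^5 = 1 × 3125 = 3125
Sum = 0 + 15 + 100 + 375 + 625 + 3125
= 4240


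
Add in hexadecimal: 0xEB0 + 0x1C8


Align and add column by column (LSB to MSB, each column mod 16 with carry):
  0EB0
+ 01C8
  ----
  col 0: 0(0) + 8(8) + 0 (carry in) = 8 → 8(8), carry out 0
  col 1: B(11) + C(12) + 0 (carry in) = 23 → 7(7), carry out 1
  col 2: E(14) + 1(1) + 1 (carry in) = 16 → 0(0), carry out 1
  col 3: 0(0) + 0(0) + 1 (carry in) = 1 → 1(1), carry out 0
Reading digits MSB→LSB: 1078
Strip leading zeros: 1078
= 0x1078
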